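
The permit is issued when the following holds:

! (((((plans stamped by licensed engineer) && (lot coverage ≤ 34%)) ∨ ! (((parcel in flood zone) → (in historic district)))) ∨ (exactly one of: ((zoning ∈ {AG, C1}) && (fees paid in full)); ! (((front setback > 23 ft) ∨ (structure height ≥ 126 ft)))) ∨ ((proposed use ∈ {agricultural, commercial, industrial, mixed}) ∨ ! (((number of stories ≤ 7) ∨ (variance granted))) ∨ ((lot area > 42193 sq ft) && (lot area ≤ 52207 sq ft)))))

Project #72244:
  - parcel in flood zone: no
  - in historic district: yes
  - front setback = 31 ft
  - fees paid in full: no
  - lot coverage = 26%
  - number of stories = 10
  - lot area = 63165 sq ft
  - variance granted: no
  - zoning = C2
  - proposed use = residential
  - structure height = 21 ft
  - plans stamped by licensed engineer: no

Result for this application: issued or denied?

Atomic conditions:
  plans stamped by licensed engineer: no → false
  lot coverage ≤ 34%: 26 ≤ 34 is true
  parcel in flood zone: no → false
  in historic district: yes → true
  zoning ∈ {AG, C1}: C2 is not in the set → false
  fees paid in full: no → false
  front setback > 23 ft: 31 > 23 is true
  structure height ≥ 126 ft: 21 ≥ 126 is false
  proposed use ∈ {agricultural, commercial, industrial, mixed}: residential is not in the set → false
  number of stories ≤ 7: 10 ≤ 7 is false
  variance granted: no → false
  lot area > 42193 sq ft: 63165 > 42193 is true
  lot area ≤ 52207 sq ft: 63165 ≤ 52207 is false
Combine:
[1.1.1] false AND true = false
[1.1.2.1] false → true (antecedent false ⇒ implication holds) = true
[1.1.2] NOT true = false
[1.1] false OR false = false
[1.2.1] false AND false = false
[1.2.2.1] true OR false = true
[1.2.2] NOT true = false
[1.2] exactly-one(false, false) = false
[1.3.2.1] false OR false = false
[1.3.2] NOT false = true
[1.3.3] true AND false = false
[1.3] false OR true OR false = true
[1] false OR false OR true = true
[root] NOT true = false
Overall: false → denied

Denied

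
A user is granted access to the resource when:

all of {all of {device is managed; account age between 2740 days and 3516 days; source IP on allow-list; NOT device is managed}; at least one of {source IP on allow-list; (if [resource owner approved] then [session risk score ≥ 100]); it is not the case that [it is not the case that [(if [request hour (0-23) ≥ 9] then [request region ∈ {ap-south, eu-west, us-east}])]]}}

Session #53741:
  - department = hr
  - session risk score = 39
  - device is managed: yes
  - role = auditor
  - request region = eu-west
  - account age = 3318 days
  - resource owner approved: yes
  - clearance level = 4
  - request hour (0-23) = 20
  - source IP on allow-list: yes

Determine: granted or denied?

Atomic conditions:
  device is managed: yes → true
  account age between 2740 days and 3516 days: 3318 in [2740, 3516] is true
  source IP on allow-list: yes → true
  NOT device is managed: yes → false
  resource owner approved: yes → true
  session risk score ≥ 100: 39 ≥ 100 is false
  request hour (0-23) ≥ 9: 20 ≥ 9 is true
  request region ∈ {ap-south, eu-west, us-east}: eu-west is in the set → true
Combine:
[1] true AND true AND true AND false = false
[2.2] true → false = false
[2.3.1.1] true → true = true
[2.3.1] NOT true = false
[2.3] NOT false = true
[2] true OR false OR true = true
[root] false AND true = false
Overall: false → denied

Denied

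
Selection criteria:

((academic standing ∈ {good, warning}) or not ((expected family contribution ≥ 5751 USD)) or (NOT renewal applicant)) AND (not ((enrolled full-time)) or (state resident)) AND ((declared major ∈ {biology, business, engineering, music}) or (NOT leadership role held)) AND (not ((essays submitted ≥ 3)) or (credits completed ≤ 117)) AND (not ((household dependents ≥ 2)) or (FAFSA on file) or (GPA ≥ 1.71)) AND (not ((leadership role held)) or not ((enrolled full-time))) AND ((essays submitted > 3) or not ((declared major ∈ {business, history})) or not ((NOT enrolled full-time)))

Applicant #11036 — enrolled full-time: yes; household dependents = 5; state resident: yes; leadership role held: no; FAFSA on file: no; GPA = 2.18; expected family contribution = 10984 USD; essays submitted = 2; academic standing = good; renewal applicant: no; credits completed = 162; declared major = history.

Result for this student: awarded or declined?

Awarded

Atomic conditions:
  academic standing ∈ {good, warning}: good is in the set → true
  expected family contribution ≥ 5751 USD: 10984 ≥ 5751 is true
  NOT renewal applicant: no → true
  enrolled full-time: yes → true
  state resident: yes → true
  declared major ∈ {biology, business, engineering, music}: history is not in the set → false
  NOT leadership role held: no → true
  essays submitted ≥ 3: 2 ≥ 3 is false
  credits completed ≤ 117: 162 ≤ 117 is false
  household dependents ≥ 2: 5 ≥ 2 is true
  FAFSA on file: no → false
  GPA ≥ 1.71: 2.18 ≥ 1.71 is true
  leadership role held: no → false
  essays submitted > 3: 2 > 3 is false
  declared major ∈ {business, history}: history is in the set → true
  NOT enrolled full-time: yes → false
Combine:
[1.2] NOT true = false
[1] true OR false OR true = true
[2.1] NOT true = false
[2] false OR true = true
[3] false OR true = true
[4.1] NOT false = true
[4] true OR false = true
[5.1] NOT true = false
[5] false OR false OR true = true
[6.1] NOT false = true
[6.2] NOT true = false
[6] true OR false = true
[7.2] NOT true = false
[7.3] NOT false = true
[7] false OR false OR true = true
[root] true AND true AND true AND true AND true AND true AND true = true
Overall: true → awarded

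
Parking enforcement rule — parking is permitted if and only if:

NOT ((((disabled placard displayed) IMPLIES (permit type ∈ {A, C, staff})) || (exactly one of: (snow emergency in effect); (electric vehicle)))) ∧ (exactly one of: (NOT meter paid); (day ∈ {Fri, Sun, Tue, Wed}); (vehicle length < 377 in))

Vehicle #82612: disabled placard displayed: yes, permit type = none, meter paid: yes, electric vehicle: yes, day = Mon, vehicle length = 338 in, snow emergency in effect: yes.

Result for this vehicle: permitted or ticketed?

Atomic conditions:
  disabled placard displayed: yes → true
  permit type ∈ {A, C, staff}: none is not in the set → false
  snow emergency in effect: yes → true
  electric vehicle: yes → true
  NOT meter paid: yes → false
  day ∈ {Fri, Sun, Tue, Wed}: Mon is not in the set → false
  vehicle length < 377 in: 338 < 377 is true
Combine:
[1.1.1] true → false = false
[1.1.2] exactly-one(true, true) = false
[1.1] false OR false = false
[1] NOT false = true
[2] exactly-one(false, false, true) = true
[root] true AND true = true
Overall: true → permitted

Permitted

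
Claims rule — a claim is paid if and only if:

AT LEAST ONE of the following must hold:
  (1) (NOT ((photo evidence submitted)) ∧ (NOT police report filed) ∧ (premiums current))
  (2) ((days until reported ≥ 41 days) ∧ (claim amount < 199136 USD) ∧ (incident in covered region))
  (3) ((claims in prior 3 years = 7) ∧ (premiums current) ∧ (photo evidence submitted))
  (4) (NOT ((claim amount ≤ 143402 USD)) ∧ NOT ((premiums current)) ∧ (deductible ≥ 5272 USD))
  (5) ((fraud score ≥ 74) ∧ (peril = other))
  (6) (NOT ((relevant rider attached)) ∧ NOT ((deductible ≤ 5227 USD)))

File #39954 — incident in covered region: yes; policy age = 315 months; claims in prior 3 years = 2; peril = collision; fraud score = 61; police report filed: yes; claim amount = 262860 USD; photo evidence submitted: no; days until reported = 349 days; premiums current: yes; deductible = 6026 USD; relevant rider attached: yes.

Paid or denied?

Denied

Atomic conditions:
  photo evidence submitted: no → false
  NOT police report filed: yes → false
  premiums current: yes → true
  days until reported ≥ 41 days: 349 ≥ 41 is true
  claim amount < 199136 USD: 262860 < 199136 is false
  incident in covered region: yes → true
  claims in prior 3 years = 7: 2 == 7 is false
  claim amount ≤ 143402 USD: 262860 ≤ 143402 is false
  deductible ≥ 5272 USD: 6026 ≥ 5272 is true
  fraud score ≥ 74: 61 ≥ 74 is false
  peril = other: collision == other is false
  relevant rider attached: yes → true
  deductible ≤ 5227 USD: 6026 ≤ 5227 is false
Combine:
[1.1] NOT false = true
[1] true AND false AND true = false
[2] true AND false AND true = false
[3] false AND true AND false = false
[4.1] NOT false = true
[4.2] NOT true = false
[4] true AND false AND true = false
[5] false AND false = false
[6.1] NOT true = false
[6.2] NOT false = true
[6] false AND true = false
[root] false OR false OR false OR false OR false OR false = false
Overall: false → denied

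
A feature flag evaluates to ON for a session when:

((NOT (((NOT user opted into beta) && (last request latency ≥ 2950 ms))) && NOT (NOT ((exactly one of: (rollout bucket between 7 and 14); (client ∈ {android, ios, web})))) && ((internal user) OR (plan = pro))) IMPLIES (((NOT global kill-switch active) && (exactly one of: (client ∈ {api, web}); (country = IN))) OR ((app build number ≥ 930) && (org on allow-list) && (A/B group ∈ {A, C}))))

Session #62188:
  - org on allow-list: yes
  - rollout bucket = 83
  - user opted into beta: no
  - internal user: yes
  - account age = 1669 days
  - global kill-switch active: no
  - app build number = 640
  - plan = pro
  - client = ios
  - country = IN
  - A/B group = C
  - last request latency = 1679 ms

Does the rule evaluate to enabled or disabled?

Enabled

Atomic conditions:
  NOT user opted into beta: no → true
  last request latency ≥ 2950 ms: 1679 ≥ 2950 is false
  rollout bucket between 7 and 14: 83 in [7, 14] is false
  client ∈ {android, ios, web}: ios is in the set → true
  internal user: yes → true
  plan = pro: pro == pro is true
  NOT global kill-switch active: no → true
  client ∈ {api, web}: ios is not in the set → false
  country = IN: IN == IN is true
  app build number ≥ 930: 640 ≥ 930 is false
  org on allow-list: yes → true
  A/B group ∈ {A, C}: C is in the set → true
Combine:
[1.1.1] true AND false = false
[1.1] NOT false = true
[1.2.1.1] exactly-one(false, true) = true
[1.2.1] NOT true = false
[1.2] NOT false = true
[1.3] true OR true = true
[1] true AND true AND true = true
[2.1.2] exactly-one(false, true) = true
[2.1] true AND true = true
[2.2] false AND true AND true = false
[2] true OR false = true
[root] true → true = true
Overall: true → enabled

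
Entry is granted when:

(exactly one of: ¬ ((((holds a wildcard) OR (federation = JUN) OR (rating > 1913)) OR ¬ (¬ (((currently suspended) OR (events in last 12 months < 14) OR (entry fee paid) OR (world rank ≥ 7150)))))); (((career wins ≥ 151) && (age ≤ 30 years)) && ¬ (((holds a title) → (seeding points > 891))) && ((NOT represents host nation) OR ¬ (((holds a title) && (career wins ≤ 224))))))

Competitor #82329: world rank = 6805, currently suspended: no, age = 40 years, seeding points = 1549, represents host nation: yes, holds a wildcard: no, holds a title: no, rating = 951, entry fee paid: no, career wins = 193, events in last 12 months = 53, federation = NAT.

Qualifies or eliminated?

Qualifies

Atomic conditions:
  holds a wildcard: no → false
  federation = JUN: NAT == JUN is false
  rating > 1913: 951 > 1913 is false
  currently suspended: no → false
  events in last 12 months < 14: 53 < 14 is false
  entry fee paid: no → false
  world rank ≥ 7150: 6805 ≥ 7150 is false
  career wins ≥ 151: 193 ≥ 151 is true
  age ≤ 30 years: 40 ≤ 30 is false
  holds a title: no → false
  seeding points > 891: 1549 > 891 is true
  NOT represents host nation: yes → false
  career wins ≤ 224: 193 ≤ 224 is true
Combine:
[1.1.1] false OR false OR false = false
[1.1.2.1.1] false OR false OR false OR false = false
[1.1.2.1] NOT false = true
[1.1.2] NOT true = false
[1.1] false OR false = false
[1] NOT false = true
[2.1] true AND false = false
[2.2.1] false → true (antecedent false ⇒ implication holds) = true
[2.2] NOT true = false
[2.3.2.1] false AND true = false
[2.3.2] NOT false = true
[2.3] false OR true = true
[2] false AND false AND true = false
[root] exactly-one(true, false) = true
Overall: true → qualifies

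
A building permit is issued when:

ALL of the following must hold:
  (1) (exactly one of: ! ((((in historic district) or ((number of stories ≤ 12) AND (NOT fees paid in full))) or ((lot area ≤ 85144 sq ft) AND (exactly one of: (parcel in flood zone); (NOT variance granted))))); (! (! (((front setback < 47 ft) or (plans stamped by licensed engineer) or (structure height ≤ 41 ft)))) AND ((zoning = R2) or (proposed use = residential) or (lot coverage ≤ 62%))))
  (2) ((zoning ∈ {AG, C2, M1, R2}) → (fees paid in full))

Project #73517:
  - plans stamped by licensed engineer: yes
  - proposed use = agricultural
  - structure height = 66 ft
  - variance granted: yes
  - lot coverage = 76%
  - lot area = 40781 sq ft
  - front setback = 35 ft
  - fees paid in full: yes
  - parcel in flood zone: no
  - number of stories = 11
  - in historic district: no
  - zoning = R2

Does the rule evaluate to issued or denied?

Atomic conditions:
  in historic district: no → false
  number of stories ≤ 12: 11 ≤ 12 is true
  NOT fees paid in full: yes → false
  lot area ≤ 85144 sq ft: 40781 ≤ 85144 is true
  parcel in flood zone: no → false
  NOT variance granted: yes → false
  front setback < 47 ft: 35 < 47 is true
  plans stamped by licensed engineer: yes → true
  structure height ≤ 41 ft: 66 ≤ 41 is false
  zoning = R2: R2 == R2 is true
  proposed use = residential: agricultural == residential is false
  lot coverage ≤ 62%: 76 ≤ 62 is false
  zoning ∈ {AG, C2, M1, R2}: R2 is in the set → true
  fees paid in full: yes → true
Combine:
[1.1.1.1.2] true AND false = false
[1.1.1.1] false OR false = false
[1.1.1.2.2] exactly-one(false, false) = false
[1.1.1.2] true AND false = false
[1.1.1] false OR false = false
[1.1] NOT false = true
[1.2.1.1.1] true OR true OR false = true
[1.2.1.1] NOT true = false
[1.2.1] NOT false = true
[1.2.2] true OR false OR false = true
[1.2] true AND true = true
[1] exactly-one(true, true) = false
[2] true → true = true
[root] false AND true = false
Overall: false → denied

Denied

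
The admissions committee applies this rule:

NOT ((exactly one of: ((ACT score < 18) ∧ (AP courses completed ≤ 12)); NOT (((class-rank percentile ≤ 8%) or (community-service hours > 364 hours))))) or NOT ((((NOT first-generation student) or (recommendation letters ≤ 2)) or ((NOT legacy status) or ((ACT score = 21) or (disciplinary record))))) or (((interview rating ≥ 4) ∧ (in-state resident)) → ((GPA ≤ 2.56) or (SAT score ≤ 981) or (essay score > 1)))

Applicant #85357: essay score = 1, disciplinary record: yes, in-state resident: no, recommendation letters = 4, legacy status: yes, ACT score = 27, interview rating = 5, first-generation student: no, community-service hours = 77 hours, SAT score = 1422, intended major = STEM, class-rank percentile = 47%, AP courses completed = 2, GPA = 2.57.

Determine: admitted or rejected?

Admitted

Atomic conditions:
  ACT score < 18: 27 < 18 is false
  AP courses completed ≤ 12: 2 ≤ 12 is true
  class-rank percentile ≤ 8%: 47 ≤ 8 is false
  community-service hours > 364 hours: 77 > 364 is false
  NOT first-generation student: no → true
  recommendation letters ≤ 2: 4 ≤ 2 is false
  NOT legacy status: yes → false
  ACT score = 21: 27 == 21 is false
  disciplinary record: yes → true
  interview rating ≥ 4: 5 ≥ 4 is true
  in-state resident: no → false
  GPA ≤ 2.56: 2.57 ≤ 2.56 is false
  SAT score ≤ 981: 1422 ≤ 981 is false
  essay score > 1: 1 > 1 is false
Combine:
[1.1.1] false AND true = false
[1.1.2.1] false OR false = false
[1.1.2] NOT false = true
[1.1] exactly-one(false, true) = true
[1] NOT true = false
[2.1.1] true OR false = true
[2.1.2.2] false OR true = true
[2.1.2] false OR true = true
[2.1] true OR true = true
[2] NOT true = false
[3.1] true AND false = false
[3.2] false OR false OR false = false
[3] false → false (antecedent false ⇒ implication holds) = true
[root] false OR false OR true = true
Overall: true → admitted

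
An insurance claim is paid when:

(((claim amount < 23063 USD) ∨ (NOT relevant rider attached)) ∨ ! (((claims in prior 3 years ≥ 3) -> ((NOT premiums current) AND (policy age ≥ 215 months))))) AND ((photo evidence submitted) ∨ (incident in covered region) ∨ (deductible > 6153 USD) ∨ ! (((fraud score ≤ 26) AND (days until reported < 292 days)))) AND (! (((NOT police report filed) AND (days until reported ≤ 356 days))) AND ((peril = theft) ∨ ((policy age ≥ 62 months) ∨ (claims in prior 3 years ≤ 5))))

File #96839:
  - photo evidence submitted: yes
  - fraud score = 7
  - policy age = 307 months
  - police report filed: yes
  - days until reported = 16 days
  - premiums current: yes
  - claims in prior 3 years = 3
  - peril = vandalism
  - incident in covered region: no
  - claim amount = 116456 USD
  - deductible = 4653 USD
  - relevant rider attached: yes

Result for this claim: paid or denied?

Atomic conditions:
  claim amount < 23063 USD: 116456 < 23063 is false
  NOT relevant rider attached: yes → false
  claims in prior 3 years ≥ 3: 3 ≥ 3 is true
  NOT premiums current: yes → false
  policy age ≥ 215 months: 307 ≥ 215 is true
  photo evidence submitted: yes → true
  incident in covered region: no → false
  deductible > 6153 USD: 4653 > 6153 is false
  fraud score ≤ 26: 7 ≤ 26 is true
  days until reported < 292 days: 16 < 292 is true
  NOT police report filed: yes → false
  days until reported ≤ 356 days: 16 ≤ 356 is true
  peril = theft: vandalism == theft is false
  policy age ≥ 62 months: 307 ≥ 62 is true
  claims in prior 3 years ≤ 5: 3 ≤ 5 is true
Combine:
[1.1] false OR false = false
[1.2.1.2] false AND true = false
[1.2.1] true → false = false
[1.2] NOT false = true
[1] false OR true = true
[2.4.1] true AND true = true
[2.4] NOT true = false
[2] true OR false OR false OR false = true
[3.1.1] false AND true = false
[3.1] NOT false = true
[3.2.2] true OR true = true
[3.2] false OR true = true
[3] true AND true = true
[root] true AND true AND true = true
Overall: true → paid

Paid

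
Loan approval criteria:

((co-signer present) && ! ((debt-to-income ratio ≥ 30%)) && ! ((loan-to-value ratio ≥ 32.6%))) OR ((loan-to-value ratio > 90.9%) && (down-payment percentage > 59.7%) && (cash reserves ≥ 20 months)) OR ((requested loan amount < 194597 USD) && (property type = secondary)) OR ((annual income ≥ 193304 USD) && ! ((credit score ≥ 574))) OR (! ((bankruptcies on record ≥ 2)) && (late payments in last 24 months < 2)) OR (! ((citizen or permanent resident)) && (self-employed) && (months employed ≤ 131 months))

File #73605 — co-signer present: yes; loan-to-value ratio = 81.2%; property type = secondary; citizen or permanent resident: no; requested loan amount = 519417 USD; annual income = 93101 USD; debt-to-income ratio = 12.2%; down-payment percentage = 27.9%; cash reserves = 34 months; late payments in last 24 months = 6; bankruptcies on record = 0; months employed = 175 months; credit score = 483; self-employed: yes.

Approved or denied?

Atomic conditions:
  co-signer present: yes → true
  debt-to-income ratio ≥ 30%: 12.2 ≥ 30 is false
  loan-to-value ratio ≥ 32.6%: 81.2 ≥ 32.6 is true
  loan-to-value ratio > 90.9%: 81.2 > 90.9 is false
  down-payment percentage > 59.7%: 27.9 > 59.7 is false
  cash reserves ≥ 20 months: 34 ≥ 20 is true
  requested loan amount < 194597 USD: 519417 < 194597 is false
  property type = secondary: secondary == secondary is true
  annual income ≥ 193304 USD: 93101 ≥ 193304 is false
  credit score ≥ 574: 483 ≥ 574 is false
  bankruptcies on record ≥ 2: 0 ≥ 2 is false
  late payments in last 24 months < 2: 6 < 2 is false
  citizen or permanent resident: no → false
  self-employed: yes → true
  months employed ≤ 131 months: 175 ≤ 131 is false
Combine:
[1.2] NOT false = true
[1.3] NOT true = false
[1] true AND true AND false = false
[2] false AND false AND true = false
[3] false AND true = false
[4.2] NOT false = true
[4] false AND true = false
[5.1] NOT false = true
[5] true AND false = false
[6.1] NOT false = true
[6] true AND true AND false = false
[root] false OR false OR false OR false OR false OR false = false
Overall: false → denied

Denied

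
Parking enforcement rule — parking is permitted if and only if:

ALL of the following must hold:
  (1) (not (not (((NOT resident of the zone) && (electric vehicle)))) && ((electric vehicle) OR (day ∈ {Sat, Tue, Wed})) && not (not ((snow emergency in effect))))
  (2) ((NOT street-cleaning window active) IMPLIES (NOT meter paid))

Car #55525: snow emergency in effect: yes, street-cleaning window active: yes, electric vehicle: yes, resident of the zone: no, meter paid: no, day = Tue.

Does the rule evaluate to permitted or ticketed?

Permitted

Atomic conditions:
  NOT resident of the zone: no → true
  electric vehicle: yes → true
  day ∈ {Sat, Tue, Wed}: Tue is in the set → true
  snow emergency in effect: yes → true
  NOT street-cleaning window active: yes → false
  NOT meter paid: no → true
Combine:
[1.1.1.1] true AND true = true
[1.1.1] NOT true = false
[1.1] NOT false = true
[1.2] true OR true = true
[1.3.1] NOT true = false
[1.3] NOT false = true
[1] true AND true AND true = true
[2] false → true (antecedent false ⇒ implication holds) = true
[root] true AND true = true
Overall: true → permitted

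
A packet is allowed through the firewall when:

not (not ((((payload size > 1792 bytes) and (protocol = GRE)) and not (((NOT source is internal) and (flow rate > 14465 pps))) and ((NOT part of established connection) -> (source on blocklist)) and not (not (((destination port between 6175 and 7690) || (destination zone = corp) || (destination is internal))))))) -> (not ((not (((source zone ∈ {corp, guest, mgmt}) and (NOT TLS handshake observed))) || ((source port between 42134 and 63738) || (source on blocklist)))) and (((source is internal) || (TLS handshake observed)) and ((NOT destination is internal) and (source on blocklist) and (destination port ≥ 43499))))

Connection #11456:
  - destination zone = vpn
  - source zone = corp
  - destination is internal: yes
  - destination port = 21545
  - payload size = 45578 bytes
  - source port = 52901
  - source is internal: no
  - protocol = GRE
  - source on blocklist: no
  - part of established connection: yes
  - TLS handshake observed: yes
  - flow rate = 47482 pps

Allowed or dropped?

Atomic conditions:
  payload size > 1792 bytes: 45578 > 1792 is true
  protocol = GRE: GRE == GRE is true
  NOT source is internal: no → true
  flow rate > 14465 pps: 47482 > 14465 is true
  NOT part of established connection: yes → false
  source on blocklist: no → false
  destination port between 6175 and 7690: 21545 in [6175, 7690] is false
  destination zone = corp: vpn == corp is false
  destination is internal: yes → true
  source zone ∈ {corp, guest, mgmt}: corp is in the set → true
  NOT TLS handshake observed: yes → false
  source port between 42134 and 63738: 52901 in [42134, 63738] is true
  source is internal: no → false
  TLS handshake observed: yes → true
  NOT destination is internal: yes → false
  destination port ≥ 43499: 21545 ≥ 43499 is false
Combine:
[1.1.1.1] true AND true = true
[1.1.1.2.1] true AND true = true
[1.1.1.2] NOT true = false
[1.1.1.3] false → false (antecedent false ⇒ implication holds) = true
[1.1.1.4.1.1] false OR false OR true = true
[1.1.1.4.1] NOT true = false
[1.1.1.4] NOT false = true
[1.1.1] true AND false AND true AND true = false
[1.1] NOT false = true
[1] NOT true = false
[2.1.1.1.1] true AND false = false
[2.1.1.1] NOT false = true
[2.1.1.2] true OR false = true
[2.1.1] true OR true = true
[2.1] NOT true = false
[2.2.1] false OR true = true
[2.2.2] false AND false AND false = false
[2.2] true AND false = false
[2] false AND false = false
[root] false → false (antecedent false ⇒ implication holds) = true
Overall: true → allowed

Allowed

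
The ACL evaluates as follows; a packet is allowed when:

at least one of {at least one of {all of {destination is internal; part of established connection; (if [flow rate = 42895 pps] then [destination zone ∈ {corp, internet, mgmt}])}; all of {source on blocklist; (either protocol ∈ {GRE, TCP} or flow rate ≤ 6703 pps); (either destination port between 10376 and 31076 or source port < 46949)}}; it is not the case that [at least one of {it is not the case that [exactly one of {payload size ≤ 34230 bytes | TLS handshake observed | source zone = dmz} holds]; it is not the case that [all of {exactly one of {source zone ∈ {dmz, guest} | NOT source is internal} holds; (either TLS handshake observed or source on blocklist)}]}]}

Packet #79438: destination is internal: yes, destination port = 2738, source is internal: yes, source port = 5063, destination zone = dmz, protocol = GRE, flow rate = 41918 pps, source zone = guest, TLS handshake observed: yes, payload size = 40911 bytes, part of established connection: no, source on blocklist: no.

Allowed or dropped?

Allowed

Atomic conditions:
  destination is internal: yes → true
  part of established connection: no → false
  flow rate = 42895 pps: 41918 == 42895 is false
  destination zone ∈ {corp, internet, mgmt}: dmz is not in the set → false
  source on blocklist: no → false
  protocol ∈ {GRE, TCP}: GRE is in the set → true
  flow rate ≤ 6703 pps: 41918 ≤ 6703 is false
  destination port between 10376 and 31076: 2738 in [10376, 31076] is false
  source port < 46949: 5063 < 46949 is true
  payload size ≤ 34230 bytes: 40911 ≤ 34230 is false
  TLS handshake observed: yes → true
  source zone = dmz: guest == dmz is false
  source zone ∈ {dmz, guest}: guest is in the set → true
  NOT source is internal: yes → false
Combine:
[1.1.3] false → false (antecedent false ⇒ implication holds) = true
[1.1] true AND false AND true = false
[1.2.2] true OR false = true
[1.2.3] false OR true = true
[1.2] false AND true AND true = false
[1] false OR false = false
[2.1.1.1] exactly-one(false, true, false) = true
[2.1.1] NOT true = false
[2.1.2.1.1] exactly-one(true, false) = true
[2.1.2.1.2] true OR false = true
[2.1.2.1] true AND true = true
[2.1.2] NOT true = false
[2.1] false OR false = false
[2] NOT false = true
[root] false OR true = true
Overall: true → allowed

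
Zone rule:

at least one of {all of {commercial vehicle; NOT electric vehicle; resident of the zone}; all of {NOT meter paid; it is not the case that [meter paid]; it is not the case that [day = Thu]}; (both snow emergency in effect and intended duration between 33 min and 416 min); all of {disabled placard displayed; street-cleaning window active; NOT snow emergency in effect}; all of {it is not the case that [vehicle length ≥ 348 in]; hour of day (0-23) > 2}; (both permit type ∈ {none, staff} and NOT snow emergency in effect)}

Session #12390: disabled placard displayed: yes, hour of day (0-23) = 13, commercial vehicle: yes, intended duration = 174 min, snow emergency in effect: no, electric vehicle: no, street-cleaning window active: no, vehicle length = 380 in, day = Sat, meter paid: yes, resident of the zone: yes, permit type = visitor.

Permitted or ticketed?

Atomic conditions:
  commercial vehicle: yes → true
  NOT electric vehicle: no → true
  resident of the zone: yes → true
  NOT meter paid: yes → false
  meter paid: yes → true
  day = Thu: Sat == Thu is false
  snow emergency in effect: no → false
  intended duration between 33 min and 416 min: 174 in [33, 416] is true
  disabled placard displayed: yes → true
  street-cleaning window active: no → false
  NOT snow emergency in effect: no → true
  vehicle length ≥ 348 in: 380 ≥ 348 is true
  hour of day (0-23) > 2: 13 > 2 is true
  permit type ∈ {none, staff}: visitor is not in the set → false
Combine:
[1] true AND true AND true = true
[2.2] NOT true = false
[2.3] NOT false = true
[2] false AND false AND true = false
[3] false AND true = false
[4] true AND false AND true = false
[5.1] NOT true = false
[5] false AND true = false
[6] false AND true = false
[root] true OR false OR false OR false OR false OR false = true
Overall: true → permitted

Permitted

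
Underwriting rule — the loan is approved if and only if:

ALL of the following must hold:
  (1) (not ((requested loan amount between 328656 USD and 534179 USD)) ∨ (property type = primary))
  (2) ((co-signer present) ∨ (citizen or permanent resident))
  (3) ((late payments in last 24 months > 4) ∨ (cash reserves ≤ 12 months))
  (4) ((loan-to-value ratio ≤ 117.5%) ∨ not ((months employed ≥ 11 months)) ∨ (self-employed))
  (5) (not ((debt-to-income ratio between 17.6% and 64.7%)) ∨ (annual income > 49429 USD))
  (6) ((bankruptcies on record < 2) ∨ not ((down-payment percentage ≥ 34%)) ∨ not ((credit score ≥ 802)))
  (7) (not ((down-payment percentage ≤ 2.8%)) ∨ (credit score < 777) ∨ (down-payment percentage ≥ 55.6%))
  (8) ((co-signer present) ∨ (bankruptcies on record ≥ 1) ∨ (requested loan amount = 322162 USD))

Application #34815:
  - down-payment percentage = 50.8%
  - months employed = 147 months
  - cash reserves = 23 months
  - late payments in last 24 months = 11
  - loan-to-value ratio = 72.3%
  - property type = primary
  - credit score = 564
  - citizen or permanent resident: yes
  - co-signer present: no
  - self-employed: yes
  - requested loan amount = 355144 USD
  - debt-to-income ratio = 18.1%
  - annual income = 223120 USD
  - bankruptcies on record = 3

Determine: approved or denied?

Atomic conditions:
  requested loan amount between 328656 USD and 534179 USD: 355144 in [328656, 534179] is true
  property type = primary: primary == primary is true
  co-signer present: no → false
  citizen or permanent resident: yes → true
  late payments in last 24 months > 4: 11 > 4 is true
  cash reserves ≤ 12 months: 23 ≤ 12 is false
  loan-to-value ratio ≤ 117.5%: 72.3 ≤ 117.5 is true
  months employed ≥ 11 months: 147 ≥ 11 is true
  self-employed: yes → true
  debt-to-income ratio between 17.6% and 64.7%: 18.1 in [17.6, 64.7] is true
  annual income > 49429 USD: 223120 > 49429 is true
  bankruptcies on record < 2: 3 < 2 is false
  down-payment percentage ≥ 34%: 50.8 ≥ 34 is true
  credit score ≥ 802: 564 ≥ 802 is false
  down-payment percentage ≤ 2.8%: 50.8 ≤ 2.8 is false
  credit score < 777: 564 < 777 is true
  down-payment percentage ≥ 55.6%: 50.8 ≥ 55.6 is false
  bankruptcies on record ≥ 1: 3 ≥ 1 is true
  requested loan amount = 322162 USD: 355144 == 322162 is false
Combine:
[1.1] NOT true = false
[1] false OR true = true
[2] false OR true = true
[3] true OR false = true
[4.2] NOT true = false
[4] true OR false OR true = true
[5.1] NOT true = false
[5] false OR true = true
[6.2] NOT true = false
[6.3] NOT false = true
[6] false OR false OR true = true
[7.1] NOT false = true
[7] true OR true OR false = true
[8] false OR true OR false = true
[root] true AND true AND true AND true AND true AND true AND true AND true = true
Overall: true → approved

Approved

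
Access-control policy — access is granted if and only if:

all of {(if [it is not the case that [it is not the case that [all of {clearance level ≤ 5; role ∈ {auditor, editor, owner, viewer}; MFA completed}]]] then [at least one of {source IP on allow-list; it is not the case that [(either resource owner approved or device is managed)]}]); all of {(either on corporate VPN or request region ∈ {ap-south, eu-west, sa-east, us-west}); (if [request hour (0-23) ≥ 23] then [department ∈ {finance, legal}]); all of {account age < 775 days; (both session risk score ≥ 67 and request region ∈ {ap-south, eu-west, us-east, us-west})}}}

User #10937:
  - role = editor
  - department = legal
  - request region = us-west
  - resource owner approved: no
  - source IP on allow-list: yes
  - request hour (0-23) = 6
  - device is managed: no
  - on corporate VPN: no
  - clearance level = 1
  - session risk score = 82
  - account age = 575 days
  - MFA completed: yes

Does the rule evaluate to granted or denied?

Granted

Atomic conditions:
  clearance level ≤ 5: 1 ≤ 5 is true
  role ∈ {auditor, editor, owner, viewer}: editor is in the set → true
  MFA completed: yes → true
  source IP on allow-list: yes → true
  resource owner approved: no → false
  device is managed: no → false
  on corporate VPN: no → false
  request region ∈ {ap-south, eu-west, sa-east, us-west}: us-west is in the set → true
  request hour (0-23) ≥ 23: 6 ≥ 23 is false
  department ∈ {finance, legal}: legal is in the set → true
  account age < 775 days: 575 < 775 is true
  session risk score ≥ 67: 82 ≥ 67 is true
  request region ∈ {ap-south, eu-west, us-east, us-west}: us-west is in the set → true
Combine:
[1.1.1.1] true AND true AND true = true
[1.1.1] NOT true = false
[1.1] NOT false = true
[1.2.2.1] false OR false = false
[1.2.2] NOT false = true
[1.2] true OR true = true
[1] true → true = true
[2.1] false OR true = true
[2.2] false → true (antecedent false ⇒ implication holds) = true
[2.3.2] true AND true = true
[2.3] true AND true = true
[2] true AND true AND true = true
[root] true AND true = true
Overall: true → granted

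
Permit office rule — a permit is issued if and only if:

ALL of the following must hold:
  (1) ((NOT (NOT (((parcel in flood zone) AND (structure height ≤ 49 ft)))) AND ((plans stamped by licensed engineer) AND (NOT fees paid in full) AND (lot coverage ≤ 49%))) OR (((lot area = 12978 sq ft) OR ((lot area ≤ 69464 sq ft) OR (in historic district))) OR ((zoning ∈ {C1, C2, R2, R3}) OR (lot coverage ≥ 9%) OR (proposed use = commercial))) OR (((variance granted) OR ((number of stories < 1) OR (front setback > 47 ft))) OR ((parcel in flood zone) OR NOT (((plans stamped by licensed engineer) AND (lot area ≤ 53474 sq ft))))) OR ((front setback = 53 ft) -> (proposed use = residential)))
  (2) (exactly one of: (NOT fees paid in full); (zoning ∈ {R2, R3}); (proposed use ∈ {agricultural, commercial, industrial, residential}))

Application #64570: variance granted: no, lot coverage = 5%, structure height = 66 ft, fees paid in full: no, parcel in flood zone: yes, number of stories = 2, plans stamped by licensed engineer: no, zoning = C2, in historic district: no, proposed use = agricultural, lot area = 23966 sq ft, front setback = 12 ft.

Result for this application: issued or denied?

Denied

Atomic conditions:
  parcel in flood zone: yes → true
  structure height ≤ 49 ft: 66 ≤ 49 is false
  plans stamped by licensed engineer: no → false
  NOT fees paid in full: no → true
  lot coverage ≤ 49%: 5 ≤ 49 is true
  lot area = 12978 sq ft: 23966 == 12978 is false
  lot area ≤ 69464 sq ft: 23966 ≤ 69464 is true
  in historic district: no → false
  zoning ∈ {C1, C2, R2, R3}: C2 is in the set → true
  lot coverage ≥ 9%: 5 ≥ 9 is false
  proposed use = commercial: agricultural == commercial is false
  variance granted: no → false
  number of stories < 1: 2 < 1 is false
  front setback > 47 ft: 12 > 47 is false
  lot area ≤ 53474 sq ft: 23966 ≤ 53474 is true
  front setback = 53 ft: 12 == 53 is false
  proposed use = residential: agricultural == residential is false
  zoning ∈ {R2, R3}: C2 is not in the set → false
  proposed use ∈ {agricultural, commercial, industrial, residential}: agricultural is in the set → true
Combine:
[1.1.1.1.1] true AND false = false
[1.1.1.1] NOT false = true
[1.1.1] NOT true = false
[1.1.2] false AND true AND true = false
[1.1] false AND false = false
[1.2.1.2] true OR false = true
[1.2.1] false OR true = true
[1.2.2] true OR false OR false = true
[1.2] true OR true = true
[1.3.1.2] false OR false = false
[1.3.1] false OR false = false
[1.3.2.2.1] false AND true = false
[1.3.2.2] NOT false = true
[1.3.2] true OR true = true
[1.3] false OR true = true
[1.4] false → false (antecedent false ⇒ implication holds) = true
[1] false OR true OR true OR true = true
[2] exactly-one(true, false, true) = false
[root] true AND false = false
Overall: false → denied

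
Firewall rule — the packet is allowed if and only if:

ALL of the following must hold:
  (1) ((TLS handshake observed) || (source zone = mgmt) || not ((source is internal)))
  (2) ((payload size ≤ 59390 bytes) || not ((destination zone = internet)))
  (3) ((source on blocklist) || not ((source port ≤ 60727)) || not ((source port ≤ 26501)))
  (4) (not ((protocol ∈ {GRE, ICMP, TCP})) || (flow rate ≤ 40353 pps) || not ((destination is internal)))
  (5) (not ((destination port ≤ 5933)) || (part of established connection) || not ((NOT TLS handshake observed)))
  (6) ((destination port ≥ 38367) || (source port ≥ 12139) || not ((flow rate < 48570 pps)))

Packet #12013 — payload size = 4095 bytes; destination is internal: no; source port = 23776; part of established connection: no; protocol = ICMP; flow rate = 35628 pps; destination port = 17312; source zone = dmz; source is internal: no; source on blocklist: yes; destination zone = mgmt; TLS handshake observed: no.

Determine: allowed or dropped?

Allowed

Atomic conditions:
  TLS handshake observed: no → false
  source zone = mgmt: dmz == mgmt is false
  source is internal: no → false
  payload size ≤ 59390 bytes: 4095 ≤ 59390 is true
  destination zone = internet: mgmt == internet is false
  source on blocklist: yes → true
  source port ≤ 60727: 23776 ≤ 60727 is true
  source port ≤ 26501: 23776 ≤ 26501 is true
  protocol ∈ {GRE, ICMP, TCP}: ICMP is in the set → true
  flow rate ≤ 40353 pps: 35628 ≤ 40353 is true
  destination is internal: no → false
  destination port ≤ 5933: 17312 ≤ 5933 is false
  part of established connection: no → false
  NOT TLS handshake observed: no → true
  destination port ≥ 38367: 17312 ≥ 38367 is false
  source port ≥ 12139: 23776 ≥ 12139 is true
  flow rate < 48570 pps: 35628 < 48570 is true
Combine:
[1.3] NOT false = true
[1] false OR false OR true = true
[2.2] NOT false = true
[2] true OR true = true
[3.2] NOT true = false
[3.3] NOT true = false
[3] true OR false OR false = true
[4.1] NOT true = false
[4.3] NOT false = true
[4] false OR true OR true = true
[5.1] NOT false = true
[5.3] NOT true = false
[5] true OR false OR false = true
[6.3] NOT true = false
[6] false OR true OR false = true
[root] true AND true AND true AND true AND true AND true = true
Overall: true → allowed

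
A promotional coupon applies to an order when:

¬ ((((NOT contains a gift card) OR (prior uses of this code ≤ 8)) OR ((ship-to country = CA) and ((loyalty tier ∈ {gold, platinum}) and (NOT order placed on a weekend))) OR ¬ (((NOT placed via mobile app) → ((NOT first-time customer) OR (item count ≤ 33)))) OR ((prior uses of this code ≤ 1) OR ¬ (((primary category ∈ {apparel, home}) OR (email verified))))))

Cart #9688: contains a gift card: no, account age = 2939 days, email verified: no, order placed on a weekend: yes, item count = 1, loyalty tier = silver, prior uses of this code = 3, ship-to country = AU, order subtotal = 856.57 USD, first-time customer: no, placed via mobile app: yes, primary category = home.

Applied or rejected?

Rejected

Atomic conditions:
  NOT contains a gift card: no → true
  prior uses of this code ≤ 8: 3 ≤ 8 is true
  ship-to country = CA: AU == CA is false
  loyalty tier ∈ {gold, platinum}: silver is not in the set → false
  NOT order placed on a weekend: yes → false
  NOT placed via mobile app: yes → false
  NOT first-time customer: no → true
  item count ≤ 33: 1 ≤ 33 is true
  prior uses of this code ≤ 1: 3 ≤ 1 is false
  primary category ∈ {apparel, home}: home is in the set → true
  email verified: no → false
Combine:
[1.1] true OR true = true
[1.2.2] false AND false = false
[1.2] false AND false = false
[1.3.1.2] true OR true = true
[1.3.1] false → true (antecedent false ⇒ implication holds) = true
[1.3] NOT true = false
[1.4.2.1] true OR false = true
[1.4.2] NOT true = false
[1.4] false OR false = false
[1] true OR false OR false OR false = true
[root] NOT true = false
Overall: false → rejected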